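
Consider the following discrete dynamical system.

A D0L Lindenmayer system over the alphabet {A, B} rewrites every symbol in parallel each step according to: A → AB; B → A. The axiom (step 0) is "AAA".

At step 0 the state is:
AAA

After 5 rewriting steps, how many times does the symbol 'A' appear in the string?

0) AAA
1) ABABAB
2) ABAABAABA
3) ABAABABAABABAAB
4) ABAABABAABAABABAABAABABA
5) ABAABABAABAABABAABABAABAABABAABABAABAAB

24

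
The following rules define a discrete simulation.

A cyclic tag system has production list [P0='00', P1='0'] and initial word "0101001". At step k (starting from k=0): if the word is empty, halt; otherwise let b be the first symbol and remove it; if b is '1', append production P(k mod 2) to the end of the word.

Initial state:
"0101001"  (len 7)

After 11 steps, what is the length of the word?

0) "0101001"  (len 7)
1) "101001"  (len 6)
2) "010010"  (len 6)
3) "10010"  (len 5)
4) "00100"  (len 5)
5) "0100"  (len 4)
6) "100"  (len 3)
7) "0000"  (len 4)
8) "000"  (len 3)
9) "00"  (len 2)
10) "0"  (len 1)
11) (halted — word empty)

0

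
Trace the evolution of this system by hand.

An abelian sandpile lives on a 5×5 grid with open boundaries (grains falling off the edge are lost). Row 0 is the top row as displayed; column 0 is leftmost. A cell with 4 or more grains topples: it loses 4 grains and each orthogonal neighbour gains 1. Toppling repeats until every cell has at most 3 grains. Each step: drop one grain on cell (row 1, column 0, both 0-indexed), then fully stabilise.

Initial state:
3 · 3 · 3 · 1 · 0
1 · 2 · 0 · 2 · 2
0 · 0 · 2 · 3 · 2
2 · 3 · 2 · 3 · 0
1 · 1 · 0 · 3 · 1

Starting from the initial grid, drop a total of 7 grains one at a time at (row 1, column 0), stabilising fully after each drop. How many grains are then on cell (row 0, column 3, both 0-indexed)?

2

t=0: 3 · 3 · 3 · 1 · 0
1 · 2 · 0 · 2 · 2
0 · 0 · 2 · 3 · 2
2 · 3 · 2 · 3 · 0
1 · 1 · 0 · 3 · 1
t=1: 3 · 3 · 3 · 1 · 0
2 · 2 · 0 · 2 · 2
0 · 0 · 2 · 3 · 2
2 · 3 · 2 · 3 · 0
1 · 1 · 0 · 3 · 1
t=2: 3 · 3 · 3 · 1 · 0
3 · 2 · 0 · 2 · 2
0 · 0 · 2 · 3 · 2
2 · 3 · 2 · 3 · 0
1 · 1 · 0 · 3 · 1
t=3: 1 · 2 · 0 · 2 · 0
2 · 0 · 2 · 2 · 2
1 · 1 · 2 · 3 · 2
2 · 3 · 2 · 3 · 0
1 · 1 · 0 · 3 · 1
t=4: 1 · 2 · 0 · 2 · 0
3 · 0 · 2 · 2 · 2
1 · 1 · 2 · 3 · 2
2 · 3 · 2 · 3 · 0
1 · 1 · 0 · 3 · 1
t=5: 2 · 2 · 0 · 2 · 0
0 · 1 · 2 · 2 · 2
2 · 1 · 2 · 3 · 2
2 · 3 · 2 · 3 · 0
1 · 1 · 0 · 3 · 1
t=6: 2 · 2 · 0 · 2 · 0
1 · 1 · 2 · 2 · 2
2 · 1 · 2 · 3 · 2
2 · 3 · 2 · 3 · 0
1 · 1 · 0 · 3 · 1
t=7: 2 · 2 · 0 · 2 · 0
2 · 1 · 2 · 2 · 2
2 · 1 · 2 · 3 · 2
2 · 3 · 2 · 3 · 0
1 · 1 · 0 · 3 · 1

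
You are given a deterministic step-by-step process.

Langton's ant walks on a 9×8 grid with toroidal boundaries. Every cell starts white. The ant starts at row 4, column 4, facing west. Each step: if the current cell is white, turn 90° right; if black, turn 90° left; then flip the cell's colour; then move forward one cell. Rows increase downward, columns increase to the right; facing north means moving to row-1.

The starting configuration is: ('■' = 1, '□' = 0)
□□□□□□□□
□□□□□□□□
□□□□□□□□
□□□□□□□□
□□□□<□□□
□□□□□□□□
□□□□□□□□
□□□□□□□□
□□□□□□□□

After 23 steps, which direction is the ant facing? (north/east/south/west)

k=0  □□□□□□□□
□□□□□□□□
□□□□□□□□
□□□□□□□□
□□□□<□□□
□□□□□□□□
□□□□□□□□
□□□□□□□□
□□□□□□□□
k=1  □□□□□□□□
□□□□□□□□
□□□□□□□□
□□□□^□□□
□□□□■□□□
□□□□□□□□
□□□□□□□□
□□□□□□□□
□□□□□□□□
k=2  □□□□□□□□
□□□□□□□□
□□□□□□□□
□□□□■>□□
□□□□■□□□
□□□□□□□□
□□□□□□□□
□□□□□□□□
□□□□□□□□
k=3  □□□□□□□□
□□□□□□□□
□□□□□□□□
□□□□■■□□
□□□□■v□□
□□□□□□□□
□□□□□□□□
□□□□□□□□
□□□□□□□□
k=4  □□□□□□□□
□□□□□□□□
□□□□□□□□
□□□□■■□□
□□□□<■□□
□□□□□□□□
□□□□□□□□
□□□□□□□□
□□□□□□□□
k=5  □□□□□□□□
□□□□□□□□
□□□□□□□□
□□□□■■□□
□□□□□■□□
□□□□v□□□
□□□□□□□□
□□□□□□□□
□□□□□□□□
k=6  □□□□□□□□
□□□□□□□□
□□□□□□□□
□□□□■■□□
□□□□□■□□
□□□<■□□□
□□□□□□□□
□□□□□□□□
□□□□□□□□
k=7  □□□□□□□□
□□□□□□□□
□□□□□□□□
□□□□■■□□
□□□^□■□□
□□□■■□□□
□□□□□□□□
□□□□□□□□
□□□□□□□□
k=8  □□□□□□□□
□□□□□□□□
□□□□□□□□
□□□□■■□□
□□□■>■□□
□□□■■□□□
□□□□□□□□
□□□□□□□□
□□□□□□□□
k=9  □□□□□□□□
□□□□□□□□
□□□□□□□□
□□□□■■□□
□□□■■■□□
□□□■v□□□
□□□□□□□□
□□□□□□□□
□□□□□□□□
k=10  □□□□□□□□
□□□□□□□□
□□□□□□□□
□□□□■■□□
□□□■■■□□
□□□■□>□□
□□□□□□□□
□□□□□□□□
□□□□□□□□
k=11  □□□□□□□□
□□□□□□□□
□□□□□□□□
□□□□■■□□
□□□■■■□□
□□□■□■□□
□□□□□v□□
□□□□□□□□
□□□□□□□□
k=12  □□□□□□□□
□□□□□□□□
□□□□□□□□
□□□□■■□□
□□□■■■□□
□□□■□■□□
□□□□<■□□
□□□□□□□□
□□□□□□□□
k=13  □□□□□□□□
□□□□□□□□
□□□□□□□□
□□□□■■□□
□□□■■■□□
□□□■^■□□
□□□□■■□□
□□□□□□□□
□□□□□□□□
k=14  □□□□□□□□
□□□□□□□□
□□□□□□□□
□□□□■■□□
□□□■■■□□
□□□■■>□□
□□□□■■□□
□□□□□□□□
□□□□□□□□
k=15  □□□□□□□□
□□□□□□□□
□□□□□□□□
□□□□■■□□
□□□■■^□□
□□□■■□□□
□□□□■■□□
□□□□□□□□
□□□□□□□□
k=16  □□□□□□□□
□□□□□□□□
□□□□□□□□
□□□□■■□□
□□□■<□□□
□□□■■□□□
□□□□■■□□
□□□□□□□□
□□□□□□□□
k=17  □□□□□□□□
□□□□□□□□
□□□□□□□□
□□□□■■□□
□□□■□□□□
□□□■v□□□
□□□□■■□□
□□□□□□□□
□□□□□□□□
k=18  □□□□□□□□
□□□□□□□□
□□□□□□□□
□□□□■■□□
□□□■□□□□
□□□■□>□□
□□□□■■□□
□□□□□□□□
□□□□□□□□
k=19  □□□□□□□□
□□□□□□□□
□□□□□□□□
□□□□■■□□
□□□■□□□□
□□□■□■□□
□□□□■v□□
□□□□□□□□
□□□□□□□□
k=20  □□□□□□□□
□□□□□□□□
□□□□□□□□
□□□□■■□□
□□□■□□□□
□□□■□■□□
□□□□■□>□
□□□□□□□□
□□□□□□□□
k=21  □□□□□□□□
□□□□□□□□
□□□□□□□□
□□□□■■□□
□□□■□□□□
□□□■□■□□
□□□□■□■□
□□□□□□v□
□□□□□□□□
k=22  □□□□□□□□
□□□□□□□□
□□□□□□□□
□□□□■■□□
□□□■□□□□
□□□■□■□□
□□□□■□■□
□□□□□<■□
□□□□□□□□
k=23  □□□□□□□□
□□□□□□□□
□□□□□□□□
□□□□■■□□
□□□■□□□□
□□□■□■□□
□□□□■^■□
□□□□□■■□
□□□□□□□□

north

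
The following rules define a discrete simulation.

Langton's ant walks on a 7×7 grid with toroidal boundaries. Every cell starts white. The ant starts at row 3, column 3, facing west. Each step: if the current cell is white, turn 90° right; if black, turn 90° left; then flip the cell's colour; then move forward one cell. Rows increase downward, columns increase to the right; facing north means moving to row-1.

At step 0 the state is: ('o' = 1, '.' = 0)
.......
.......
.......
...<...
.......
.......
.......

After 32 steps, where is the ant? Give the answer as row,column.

0) .......
.......
.......
...<...
.......
.......
.......
1) .......
.......
...^...
...o...
.......
.......
.......
2) .......
.......
...o>..
...o...
.......
.......
.......
3) .......
.......
...oo..
...ov..
.......
.......
.......
4) .......
.......
...oo..
...<o..
.......
.......
.......
5) .......
.......
...oo..
....o..
...v...
.......
.......
6) .......
.......
...oo..
....o..
..<o...
.......
.......
7) .......
.......
...oo..
..^.o..
..oo...
.......
.......
8) .......
.......
...oo..
..o>o..
..oo...
.......
.......
9) .......
.......
...oo..
..ooo..
..ov...
.......
.......
10) .......
.......
...oo..
..ooo..
..o.>..
.......
.......
11) .......
.......
...oo..
..ooo..
..o.o..
....v..
.......
12) .......
.......
...oo..
..ooo..
..o.o..
...<o..
.......
13) .......
.......
...oo..
..ooo..
..o^o..
...oo..
.......
14) .......
.......
...oo..
..ooo..
..oo>..
...oo..
.......
15) .......
.......
...oo..
..oo^..
..oo...
...oo..
.......
16) .......
.......
...oo..
..o<...
..oo...
...oo..
.......
17) .......
.......
...oo..
..o....
..ov...
...oo..
.......
18) .......
.......
...oo..
..o....
..o.>..
...oo..
.......
19) .......
.......
...oo..
..o....
..o.o..
...ov..
.......
20) .......
.......
...oo..
..o....
..o.o..
...o.>.
.......
21) .......
.......
...oo..
..o....
..o.o..
...o.o.
.....v.
22) .......
.......
...oo..
..o....
..o.o..
...o.o.
....<o.
23) .......
.......
...oo..
..o....
..o.o..
...o^o.
....oo.
24) .......
.......
...oo..
..o....
..o.o..
...oo>.
....oo.
25) .......
.......
...oo..
..o....
..o.o^.
...oo..
....oo.
26) .......
.......
...oo..
..o....
..o.oo>
...oo..
....oo.
27) .......
.......
...oo..
..o....
..o.ooo
...oo.v
....oo.
28) .......
.......
...oo..
..o....
..o.ooo
...oo<o
....oo.
29) .......
.......
...oo..
..o....
..o.o^o
...oooo
....oo.
30) .......
.......
...oo..
..o....
..o.<.o
...oooo
....oo.
31) .......
.......
...oo..
..o....
..o...o
...ovoo
....oo.
32) .......
.......
...oo..
..o....
..o...o
...o.>o
....oo.

5,5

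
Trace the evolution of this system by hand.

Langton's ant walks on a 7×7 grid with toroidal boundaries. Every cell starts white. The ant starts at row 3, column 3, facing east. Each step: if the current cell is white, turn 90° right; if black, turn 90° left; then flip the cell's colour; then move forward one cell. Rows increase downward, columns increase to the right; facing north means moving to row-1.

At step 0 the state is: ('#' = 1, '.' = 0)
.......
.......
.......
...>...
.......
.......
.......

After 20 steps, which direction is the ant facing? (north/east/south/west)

0) .......
.......
.......
...>...
.......
.......
.......
1) .......
.......
.......
...#...
...v...
.......
.......
2) .......
.......
.......
...#...
..<#...
.......
.......
3) .......
.......
.......
..^#...
..##...
.......
.......
4) .......
.......
.......
..#>...
..##...
.......
.......
5) .......
.......
...^...
..#....
..##...
.......
.......
6) .......
.......
...#>..
..#....
..##...
.......
.......
7) .......
.......
...##..
..#.v..
..##...
.......
.......
8) .......
.......
...##..
..#<#..
..##...
.......
.......
9) .......
.......
...^#..
..###..
..##...
.......
.......
10) .......
.......
..<.#..
..###..
..##...
.......
.......
11) .......
..^....
..#.#..
..###..
..##...
.......
.......
12) .......
..#>...
..#.#..
..###..
..##...
.......
.......
13) .......
..##...
..#v#..
..###..
..##...
.......
.......
14) .......
..##...
..<##..
..###..
..##...
.......
.......
15) .......
..##...
...##..
..v##..
..##...
.......
.......
16) .......
..##...
...##..
...>#..
..##...
.......
.......
17) .......
..##...
...^#..
....#..
..##...
.......
.......
18) .......
..##...
..<.#..
....#..
..##...
.......
.......
19) .......
..^#...
..#.#..
....#..
..##...
.......
.......
20) .......
.<.#...
..#.#..
....#..
..##...
.......
.......

west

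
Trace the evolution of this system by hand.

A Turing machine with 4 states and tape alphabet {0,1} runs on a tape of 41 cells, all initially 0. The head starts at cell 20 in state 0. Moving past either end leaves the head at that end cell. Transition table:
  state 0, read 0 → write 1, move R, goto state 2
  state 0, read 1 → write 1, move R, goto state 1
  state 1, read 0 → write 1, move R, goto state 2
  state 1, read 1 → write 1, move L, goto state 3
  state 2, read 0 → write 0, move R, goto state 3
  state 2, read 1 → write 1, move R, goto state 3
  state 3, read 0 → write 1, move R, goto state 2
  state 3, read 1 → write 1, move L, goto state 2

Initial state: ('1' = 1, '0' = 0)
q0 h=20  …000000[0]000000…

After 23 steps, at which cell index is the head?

t=0: q0 h=20  …000000[0]000000…
t=1: q2 h=21  …000001[0]000000…
t=2: q3 h=22  …000010[0]000000…
t=3: q2 h=23  …000101[0]000000…
t=4: q3 h=24  …001010[0]000000…
t=5: q2 h=25  …010101[0]000000…
t=6: q3 h=26  …101010[0]000000…
t=7: q2 h=27  …010101[0]000000…
t=8: q3 h=28  …101010[0]000000…
t=9: q2 h=29  …010101[0]000000…
t=10: q3 h=30  …101010[0]000000…
t=11: q2 h=31  …010101[0]000000…
t=12: q3 h=32  …101010[0]000000…
t=13: q2 h=33  …010101[0]000000…
t=14: q3 h=34  …101010[0]000000|
t=15: q2 h=35  …010101[0]00000|
t=16: q3 h=36  …101010[0]0000|
t=17: q2 h=37  …010101[0]000|
t=18: q3 h=38  …101010[0]00|
t=19: q2 h=39  …010101[0]0|
t=20: q3 h=40  …101010[0]|
t=21: q2 h=40  …101010[1]|
t=22: q3 h=40  …101010[1]|
t=23: q2 h=39  …010101[0]1|

39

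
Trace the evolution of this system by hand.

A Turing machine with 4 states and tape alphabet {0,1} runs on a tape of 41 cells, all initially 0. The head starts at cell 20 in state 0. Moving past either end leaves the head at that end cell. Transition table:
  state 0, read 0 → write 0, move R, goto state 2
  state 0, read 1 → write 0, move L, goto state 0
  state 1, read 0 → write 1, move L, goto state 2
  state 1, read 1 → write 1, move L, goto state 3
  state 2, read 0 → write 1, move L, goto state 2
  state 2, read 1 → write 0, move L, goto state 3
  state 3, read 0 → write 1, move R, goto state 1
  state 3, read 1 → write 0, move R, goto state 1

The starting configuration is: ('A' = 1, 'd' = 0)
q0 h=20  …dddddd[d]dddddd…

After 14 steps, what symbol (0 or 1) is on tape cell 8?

gen 0: q0 h=20  …dddddd[d]dddddd…
gen 1: q2 h=21  …dddddd[d]dddddd…
gen 2: q2 h=20  …dddddd[d]Addddd…
gen 3: q2 h=19  …dddddd[d]AAdddd…
gen 4: q2 h=18  …dddddd[d]AAAddd…
gen 5: q2 h=17  …dddddd[d]AAAAdd…
gen 6: q2 h=16  …dddddd[d]AAAAAd…
gen 7: q2 h=15  …dddddd[d]AAAAAA…
gen 8: q2 h=14  …dddddd[d]AAAAAA…
gen 9: q2 h=13  …dddddd[d]AAAAAA…
gen 10: q2 h=12  …dddddd[d]AAAAAA…
gen 11: q2 h=11  …dddddd[d]AAAAAA…
gen 12: q2 h=10  …dddddd[d]AAAAAA…
gen 13: q2 h= 9  …dddddd[d]AAAAAA…
gen 14: q2 h= 8  …dddddd[d]AAAAAA…

0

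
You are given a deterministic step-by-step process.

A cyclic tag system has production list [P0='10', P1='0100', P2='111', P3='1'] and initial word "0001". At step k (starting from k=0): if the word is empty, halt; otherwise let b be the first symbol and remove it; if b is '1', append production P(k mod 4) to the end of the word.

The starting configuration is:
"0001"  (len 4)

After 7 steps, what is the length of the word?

0) "0001"  (len 4)
1) "001"  (len 3)
2) "01"  (len 2)
3) "1"  (len 1)
4) "1"  (len 1)
5) "10"  (len 2)
6) "00100"  (len 5)
7) "0100"  (len 4)

4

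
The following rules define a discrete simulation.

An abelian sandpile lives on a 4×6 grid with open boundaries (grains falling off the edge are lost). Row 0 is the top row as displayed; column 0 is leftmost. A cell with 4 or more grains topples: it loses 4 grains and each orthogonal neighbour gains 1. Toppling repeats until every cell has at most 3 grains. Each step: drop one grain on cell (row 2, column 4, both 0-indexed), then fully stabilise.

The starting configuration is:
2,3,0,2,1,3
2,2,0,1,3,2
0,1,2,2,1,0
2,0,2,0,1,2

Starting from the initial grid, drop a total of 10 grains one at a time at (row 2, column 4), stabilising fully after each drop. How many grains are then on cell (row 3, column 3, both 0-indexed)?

[0] 2,3,0,2,1,3
2,2,0,1,3,2
0,1,2,2,1,0
2,0,2,0,1,2
[1] 2,3,0,2,1,3
2,2,0,1,3,2
0,1,2,2,2,0
2,0,2,0,1,2
[2] 2,3,0,2,1,3
2,2,0,1,3,2
0,1,2,2,3,0
2,0,2,0,1,2
[3] 2,3,0,2,2,3
2,2,0,2,0,3
0,1,2,3,1,1
2,0,2,0,2,2
[4] 2,3,0,2,2,3
2,2,0,2,0,3
0,1,2,3,2,1
2,0,2,0,2,2
[5] 2,3,0,2,2,3
2,2,0,2,0,3
0,1,2,3,3,1
2,0,2,0,2,2
[6] 2,3,0,2,2,3
2,2,0,3,1,3
0,1,3,0,1,2
2,0,2,1,3,2
[7] 2,3,0,2,2,3
2,2,0,3,1,3
0,1,3,0,2,2
2,0,2,1,3,2
[8] 2,3,0,2,2,3
2,2,0,3,1,3
0,1,3,0,3,2
2,0,2,1,3,2
[9] 2,3,0,2,2,3
2,2,0,3,2,3
0,1,3,1,1,3
2,0,2,2,0,3
[10] 2,3,0,2,2,3
2,2,0,3,2,3
0,1,3,1,2,3
2,0,2,2,0,3

2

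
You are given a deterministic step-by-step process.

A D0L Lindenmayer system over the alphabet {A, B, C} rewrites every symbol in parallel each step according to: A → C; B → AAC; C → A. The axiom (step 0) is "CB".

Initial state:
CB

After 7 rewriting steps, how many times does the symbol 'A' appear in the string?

step 0: CB
step 1: AAAC
step 2: CCCA
step 3: AAAC
step 4: CCCA
step 5: AAAC
step 6: CCCA
step 7: AAAC

3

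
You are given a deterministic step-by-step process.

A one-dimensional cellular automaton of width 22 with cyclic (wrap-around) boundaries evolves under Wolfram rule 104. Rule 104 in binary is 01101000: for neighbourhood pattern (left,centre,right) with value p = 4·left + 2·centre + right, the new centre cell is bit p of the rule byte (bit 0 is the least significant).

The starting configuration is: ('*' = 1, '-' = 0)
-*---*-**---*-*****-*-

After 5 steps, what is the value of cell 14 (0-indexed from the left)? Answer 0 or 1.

1

t=0: -*---*-**---*-*****-*-
t=1: ------***----**---**--
t=2: ------*-*----**---**--
t=3: -------*-----**---**--
t=4: -------------**---**--
t=5: -------------**---**--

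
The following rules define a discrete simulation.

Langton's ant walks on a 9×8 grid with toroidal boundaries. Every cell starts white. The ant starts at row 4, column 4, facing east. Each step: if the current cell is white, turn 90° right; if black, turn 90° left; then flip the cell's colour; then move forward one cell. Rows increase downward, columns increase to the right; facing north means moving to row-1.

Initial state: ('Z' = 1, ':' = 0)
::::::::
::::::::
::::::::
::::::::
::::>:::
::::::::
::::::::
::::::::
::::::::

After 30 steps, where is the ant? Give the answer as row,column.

k=0  ::::::::
::::::::
::::::::
::::::::
::::>:::
::::::::
::::::::
::::::::
::::::::
k=1  ::::::::
::::::::
::::::::
::::::::
::::Z:::
::::v:::
::::::::
::::::::
::::::::
k=2  ::::::::
::::::::
::::::::
::::::::
::::Z:::
:::<Z:::
::::::::
::::::::
::::::::
k=3  ::::::::
::::::::
::::::::
::::::::
:::^Z:::
:::ZZ:::
::::::::
::::::::
::::::::
k=4  ::::::::
::::::::
::::::::
::::::::
:::Z>:::
:::ZZ:::
::::::::
::::::::
::::::::
k=5  ::::::::
::::::::
::::::::
::::^:::
:::Z::::
:::ZZ:::
::::::::
::::::::
::::::::
k=6  ::::::::
::::::::
::::::::
::::Z>::
:::Z::::
:::ZZ:::
::::::::
::::::::
::::::::
k=7  ::::::::
::::::::
::::::::
::::ZZ::
:::Z:v::
:::ZZ:::
::::::::
::::::::
::::::::
k=8  ::::::::
::::::::
::::::::
::::ZZ::
:::Z<Z::
:::ZZ:::
::::::::
::::::::
::::::::
k=9  ::::::::
::::::::
::::::::
::::^Z::
:::ZZZ::
:::ZZ:::
::::::::
::::::::
::::::::
k=10  ::::::::
::::::::
::::::::
:::<:Z::
:::ZZZ::
:::ZZ:::
::::::::
::::::::
::::::::
k=11  ::::::::
::::::::
:::^::::
:::Z:Z::
:::ZZZ::
:::ZZ:::
::::::::
::::::::
::::::::
k=12  ::::::::
::::::::
:::Z>:::
:::Z:Z::
:::ZZZ::
:::ZZ:::
::::::::
::::::::
::::::::
k=13  ::::::::
::::::::
:::ZZ:::
:::ZvZ::
:::ZZZ::
:::ZZ:::
::::::::
::::::::
::::::::
k=14  ::::::::
::::::::
:::ZZ:::
:::<ZZ::
:::ZZZ::
:::ZZ:::
::::::::
::::::::
::::::::
k=15  ::::::::
::::::::
:::ZZ:::
::::ZZ::
:::vZZ::
:::ZZ:::
::::::::
::::::::
::::::::
k=16  ::::::::
::::::::
:::ZZ:::
::::ZZ::
::::>Z::
:::ZZ:::
::::::::
::::::::
::::::::
k=17  ::::::::
::::::::
:::ZZ:::
::::^Z::
:::::Z::
:::ZZ:::
::::::::
::::::::
::::::::
k=18  ::::::::
::::::::
:::ZZ:::
:::<:Z::
:::::Z::
:::ZZ:::
::::::::
::::::::
::::::::
k=19  ::::::::
::::::::
:::^Z:::
:::Z:Z::
:::::Z::
:::ZZ:::
::::::::
::::::::
::::::::
k=20  ::::::::
::::::::
::<:Z:::
:::Z:Z::
:::::Z::
:::ZZ:::
::::::::
::::::::
::::::::
k=21  ::::::::
::^:::::
::Z:Z:::
:::Z:Z::
:::::Z::
:::ZZ:::
::::::::
::::::::
::::::::
k=22  ::::::::
::Z>::::
::Z:Z:::
:::Z:Z::
:::::Z::
:::ZZ:::
::::::::
::::::::
::::::::
k=23  ::::::::
::ZZ::::
::ZvZ:::
:::Z:Z::
:::::Z::
:::ZZ:::
::::::::
::::::::
::::::::
k=24  ::::::::
::ZZ::::
::<ZZ:::
:::Z:Z::
:::::Z::
:::ZZ:::
::::::::
::::::::
::::::::
k=25  ::::::::
::ZZ::::
:::ZZ:::
::vZ:Z::
:::::Z::
:::ZZ:::
::::::::
::::::::
::::::::
k=26  ::::::::
::ZZ::::
:::ZZ:::
:<ZZ:Z::
:::::Z::
:::ZZ:::
::::::::
::::::::
::::::::
k=27  ::::::::
::ZZ::::
:^:ZZ:::
:ZZZ:Z::
:::::Z::
:::ZZ:::
::::::::
::::::::
::::::::
k=28  ::::::::
::ZZ::::
:Z>ZZ:::
:ZZZ:Z::
:::::Z::
:::ZZ:::
::::::::
::::::::
::::::::
k=29  ::::::::
::ZZ::::
:ZZZZ:::
:ZvZ:Z::
:::::Z::
:::ZZ:::
::::::::
::::::::
::::::::
k=30  ::::::::
::ZZ::::
:ZZZZ:::
:Z:>:Z::
:::::Z::
:::ZZ:::
::::::::
::::::::
::::::::

3,3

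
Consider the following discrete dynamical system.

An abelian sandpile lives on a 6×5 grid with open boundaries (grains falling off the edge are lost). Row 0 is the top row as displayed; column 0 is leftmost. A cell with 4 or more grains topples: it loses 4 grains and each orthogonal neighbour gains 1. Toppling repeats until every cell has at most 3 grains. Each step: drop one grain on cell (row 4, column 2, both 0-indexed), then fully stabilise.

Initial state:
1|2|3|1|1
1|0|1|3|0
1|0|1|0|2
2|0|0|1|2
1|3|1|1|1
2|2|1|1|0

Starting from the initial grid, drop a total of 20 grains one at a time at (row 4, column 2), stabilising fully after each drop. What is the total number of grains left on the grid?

k=0  1|2|3|1|1
1|0|1|3|0
1|0|1|0|2
2|0|0|1|2
1|3|1|1|1
2|2|1|1|0
k=1  1|2|3|1|1
1|0|1|3|0
1|0|1|0|2
2|0|0|1|2
1|3|2|1|1
2|2|1|1|0
k=2  1|2|3|1|1
1|0|1|3|0
1|0|1|0|2
2|0|0|1|2
1|3|3|1|1
2|2|1|1|0
k=3  1|2|3|1|1
1|0|1|3|0
1|0|1|0|2
2|1|1|1|2
2|0|1|2|1
2|3|2|1|0
k=4  1|2|3|1|1
1|0|1|3|0
1|0|1|0|2
2|1|1|1|2
2|0|2|2|1
2|3|2|1|0
k=5  1|2|3|1|1
1|0|1|3|0
1|0|1|0|2
2|1|1|1|2
2|0|3|2|1
2|3|2|1|0
k=6  1|2|3|1|1
1|0|1|3|0
1|0|1|0|2
2|1|2|1|2
2|1|0|3|1
2|3|3|1|0
k=7  1|2|3|1|1
1|0|1|3|0
1|0|1|0|2
2|1|2|1|2
2|1|1|3|1
2|3|3|1|0
k=8  1|2|3|1|1
1|0|1|3|0
1|0|1|0|2
2|1|2|1|2
2|1|2|3|1
2|3|3|1|0
k=9  1|2|3|1|1
1|0|1|3|0
1|0|1|0|2
2|1|2|1|2
2|1|3|3|1
2|3|3|1|0
k=10  1|2|3|1|1
1|0|1|3|0
1|0|1|0|2
2|1|3|2|2
2|3|2|0|2
3|0|1|3|0
k=11  1|2|3|1|1
1|0|1|3|0
1|0|1|0|2
2|1|3|2|2
2|3|3|0|2
3|0|1|3|0
k=12  1|2|3|1|1
1|0|1|3|0
1|0|2|0|2
2|3|0|3|2
3|0|2|1|2
3|1|2|3|0
k=13  1|2|3|1|1
1|0|1|3|0
1|0|2|0|2
2|3|0|3|2
3|0|3|1|2
3|1|2|3|0
k=14  1|2|3|1|1
1|0|1|3|0
1|0|2|0|2
2|3|1|3|2
3|1|0|2|2
3|1|3|3|0
k=15  1|2|3|1|1
1|0|1|3|0
1|0|2|0|2
2|3|1|3|2
3|1|1|2|2
3|1|3|3|0
k=16  1|2|3|1|1
1|0|1|3|0
1|0|2|0|2
2|3|1|3|2
3|1|2|2|2
3|1|3|3|0
k=17  1|2|3|1|1
1|0|1|3|0
1|0|2|0|2
2|3|1|3|2
3|1|3|2|2
3|1|3|3|0
k=18  1|2|3|1|1
1|0|1|3|0
1|0|2|1|2
2|3|3|0|3
3|2|2|1|3
3|2|1|1|1
k=19  1|2|3|1|1
1|0|1|3|0
1|0|2|1|2
2|3|3|0|3
3|2|3|1|3
3|2|1|1|1
k=20  1|2|3|1|1
1|0|1|3|0
2|1|3|1|2
0|2|1|1|3
2|2|2|2|3
1|0|3|1|1

46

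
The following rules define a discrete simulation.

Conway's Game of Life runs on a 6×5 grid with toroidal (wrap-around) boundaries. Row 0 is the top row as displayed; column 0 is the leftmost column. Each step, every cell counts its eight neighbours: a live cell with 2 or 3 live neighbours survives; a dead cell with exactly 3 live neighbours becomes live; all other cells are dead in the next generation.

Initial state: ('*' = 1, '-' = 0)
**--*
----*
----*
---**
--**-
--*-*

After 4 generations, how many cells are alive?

15

gen 0: **--*
----*
----*
---**
--**-
--*-*
gen 1: -*--*
---**
*---*
--*-*
--*--
--*-*
gen 2: --*-*
---*-
*----
**--*
-**--
***--
gen 3: *-*-*
---**
**---
--*-*
---**
*----
gen 4: **---
--**-
***--
-**-*
*--**
**---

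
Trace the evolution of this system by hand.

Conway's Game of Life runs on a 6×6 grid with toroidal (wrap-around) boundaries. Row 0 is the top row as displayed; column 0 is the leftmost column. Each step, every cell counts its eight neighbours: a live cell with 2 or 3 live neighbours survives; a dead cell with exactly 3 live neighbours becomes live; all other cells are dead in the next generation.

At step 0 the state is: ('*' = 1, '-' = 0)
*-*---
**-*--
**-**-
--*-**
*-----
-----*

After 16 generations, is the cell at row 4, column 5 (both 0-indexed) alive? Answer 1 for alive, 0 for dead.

1

step 0: *-*---
**-*--
**-**-
--*-**
*-----
-----*
step 1: *-*--*
---**-
------
--*-*-
*---*-
**---*
step 2: --**--
---***
----*-
---*-*
*--**-
----*-
step 3: --*--*
--*--*
------
---*-*
---*--
--*-**
step 4: ***--*
------
----*-
----*-
--**-*
--*-**
step 5: ******
**---*
------
----**
--*--*
------
step 6: --***-
---*--
----*-
----**
----**
------
step 7: --***-
--*---
---***
---*--
----**
-----*
step 8: --***-
--*--*
--***-
---*--
----**
-----*
step 9: --****
-*---*
--*-*-
--*--*
----**
-----*
step 10: --**-*
**---*
******
-----*
*---**
*-----
step 11: --*-**
------
--**--
--*---
*---*-
**-*--
step 12: ******
--*-*-
--**--
-**---
*-**-*
****--
step 13: ------
*-----
------
*---*-
----**
------
step 14: ------
------
-----*
----*-
----**
------
step 15: ------
------
------
----*-
----**
------
step 16: ------
------
------
----**
----**
------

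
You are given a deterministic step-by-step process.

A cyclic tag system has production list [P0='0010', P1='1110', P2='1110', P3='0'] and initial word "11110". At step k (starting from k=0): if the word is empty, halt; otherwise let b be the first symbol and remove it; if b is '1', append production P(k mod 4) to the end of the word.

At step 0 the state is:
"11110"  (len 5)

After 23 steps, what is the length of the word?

23

t=0: "11110"  (len 5)
t=1: "11100010"  (len 8)
t=2: "11000101110"  (len 11)
t=3: "10001011101110"  (len 14)
t=4: "00010111011100"  (len 14)
t=5: "0010111011100"  (len 13)
t=6: "010111011100"  (len 12)
t=7: "10111011100"  (len 11)
t=8: "01110111000"  (len 11)
t=9: "1110111000"  (len 10)
t=10: "1101110001110"  (len 13)
t=11: "1011100011101110"  (len 16)
t=12: "0111000111011100"  (len 16)
t=13: "111000111011100"  (len 15)
t=14: "110001110111001110"  (len 18)
t=15: "100011101110011101110"  (len 21)
t=16: "000111011100111011100"  (len 21)
t=17: "00111011100111011100"  (len 20)
t=18: "0111011100111011100"  (len 19)
t=19: "111011100111011100"  (len 18)
t=20: "110111001110111000"  (len 18)
t=21: "101110011101110000010"  (len 21)
t=22: "011100111011100000101110"  (len 24)
t=23: "11100111011100000101110"  (len 23)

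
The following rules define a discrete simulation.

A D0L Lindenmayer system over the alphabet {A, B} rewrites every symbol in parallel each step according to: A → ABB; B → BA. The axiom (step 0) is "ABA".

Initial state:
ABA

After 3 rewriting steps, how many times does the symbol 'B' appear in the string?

[0] ABA
[1] ABBBAABB
[2] ABBBABABAABBABBBABA
[3] ABBBABABAABBBAABBBAABBABBBABAABBBABABAABBBAABB

27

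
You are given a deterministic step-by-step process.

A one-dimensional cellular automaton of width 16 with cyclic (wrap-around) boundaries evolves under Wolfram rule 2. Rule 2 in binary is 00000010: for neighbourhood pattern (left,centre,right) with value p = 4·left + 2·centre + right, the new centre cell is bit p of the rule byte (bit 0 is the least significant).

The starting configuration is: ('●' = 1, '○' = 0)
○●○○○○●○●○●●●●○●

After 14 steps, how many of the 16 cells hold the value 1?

1

0) ○●○○○○●○●○●●●●○●
1) ○○○○○●○○○○○○○○○○
2) ○○○○●○○○○○○○○○○○
3) ○○○●○○○○○○○○○○○○
4) ○○●○○○○○○○○○○○○○
5) ○●○○○○○○○○○○○○○○
6) ●○○○○○○○○○○○○○○○
7) ○○○○○○○○○○○○○○○●
8) ○○○○○○○○○○○○○○●○
9) ○○○○○○○○○○○○○●○○
10) ○○○○○○○○○○○○●○○○
11) ○○○○○○○○○○○●○○○○
12) ○○○○○○○○○○●○○○○○
13) ○○○○○○○○○●○○○○○○
14) ○○○○○○○○●○○○○○○○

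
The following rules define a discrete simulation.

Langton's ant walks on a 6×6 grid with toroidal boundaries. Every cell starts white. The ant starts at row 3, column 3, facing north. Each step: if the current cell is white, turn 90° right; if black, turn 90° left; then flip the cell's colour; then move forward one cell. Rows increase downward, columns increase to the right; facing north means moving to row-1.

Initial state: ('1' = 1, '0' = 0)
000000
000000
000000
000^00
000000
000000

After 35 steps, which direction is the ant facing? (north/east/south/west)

east

gen 0: 000000
000000
000000
000^00
000000
000000
gen 1: 000000
000000
000000
0001>0
000000
000000
gen 2: 000000
000000
000000
000110
0000v0
000000
gen 3: 000000
000000
000000
000110
000<10
000000
gen 4: 000000
000000
000000
000^10
000110
000000
gen 5: 000000
000000
000000
00<010
000110
000000
gen 6: 000000
000000
00^000
001010
000110
000000
gen 7: 000000
000000
001>00
001010
000110
000000
gen 8: 000000
000000
001100
001v10
000110
000000
gen 9: 000000
000000
001100
00<110
000110
000000
gen 10: 000000
000000
001100
000110
00v110
000000
gen 11: 000000
000000
001100
000110
0<1110
000000
gen 12: 000000
000000
001100
0^0110
011110
000000
gen 13: 000000
000000
001100
01>110
011110
000000
gen 14: 000000
000000
001100
011110
01v110
000000
gen 15: 000000
000000
001100
011110
010>10
000000
gen 16: 000000
000000
001100
011^10
010010
000000
gen 17: 000000
000000
001100
01<010
010010
000000
gen 18: 000000
000000
001100
010010
01v010
000000
gen 19: 000000
000000
001100
010010
0<1010
000000
gen 20: 000000
000000
001100
010010
001010
0v0000
gen 21: 000000
000000
001100
010010
001010
<10000
gen 22: 000000
000000
001100
010010
^01010
110000
gen 23: 000000
000000
001100
010010
1>1010
110000
gen 24: 000000
000000
001100
010010
111010
1v0000
gen 25: 000000
000000
001100
010010
111010
10>000
gen 26: 00v000
000000
001100
010010
111010
101000
gen 27: 0<1000
000000
001100
010010
111010
101000
gen 28: 011000
000000
001100
010010
111010
1^1000
gen 29: 011000
000000
001100
010010
111010
11>000
gen 30: 011000
000000
001100
010010
11^010
110000
gen 31: 011000
000000
001100
010010
1<0010
110000
gen 32: 011000
000000
001100
010010
100010
1v0000
gen 33: 011000
000000
001100
010010
100010
10>000
gen 34: 01v000
000000
001100
010010
100010
101000
gen 35: 010>00
000000
001100
010010
100010
101000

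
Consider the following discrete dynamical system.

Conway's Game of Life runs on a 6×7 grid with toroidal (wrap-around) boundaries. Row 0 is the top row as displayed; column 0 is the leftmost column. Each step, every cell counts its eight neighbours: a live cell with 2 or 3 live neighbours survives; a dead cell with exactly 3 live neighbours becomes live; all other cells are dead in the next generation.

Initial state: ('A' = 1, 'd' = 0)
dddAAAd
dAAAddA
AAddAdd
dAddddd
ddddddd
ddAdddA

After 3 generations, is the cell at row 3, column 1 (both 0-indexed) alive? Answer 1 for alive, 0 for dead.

0

t=0: dddAAAd
dAAAddA
AAddAdd
dAddddd
ddddddd
ddAdddA
t=1: AAddAAA
dAddddA
dddAddd
AAddddd
ddddddd
dddAAAd
t=2: dAAAddd
dAAdAdA
dAAdddd
ddddddd
ddddAdd
AddAddd
t=3: ddddAdd
ddddddd
AAAAddd
ddddddd
ddddddd
dAdAAdd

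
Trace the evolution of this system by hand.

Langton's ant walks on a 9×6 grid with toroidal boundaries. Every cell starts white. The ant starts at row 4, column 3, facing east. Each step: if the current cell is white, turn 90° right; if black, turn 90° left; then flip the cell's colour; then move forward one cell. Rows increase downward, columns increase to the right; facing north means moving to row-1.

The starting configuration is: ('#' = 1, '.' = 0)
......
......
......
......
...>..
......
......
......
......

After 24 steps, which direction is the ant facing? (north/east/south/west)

0) ......
......
......
......
...>..
......
......
......
......
1) ......
......
......
......
...#..
...v..
......
......
......
2) ......
......
......
......
...#..
..<#..
......
......
......
3) ......
......
......
......
..^#..
..##..
......
......
......
4) ......
......
......
......
..#>..
..##..
......
......
......
5) ......
......
......
...^..
..#...
..##..
......
......
......
6) ......
......
......
...#>.
..#...
..##..
......
......
......
7) ......
......
......
...##.
..#.v.
..##..
......
......
......
8) ......
......
......
...##.
..#<#.
..##..
......
......
......
9) ......
......
......
...^#.
..###.
..##..
......
......
......
10) ......
......
......
..<.#.
..###.
..##..
......
......
......
11) ......
......
..^...
..#.#.
..###.
..##..
......
......
......
12) ......
......
..#>..
..#.#.
..###.
..##..
......
......
......
13) ......
......
..##..
..#v#.
..###.
..##..
......
......
......
14) ......
......
..##..
..<##.
..###.
..##..
......
......
......
15) ......
......
..##..
...##.
..v##.
..##..
......
......
......
16) ......
......
..##..
...##.
...>#.
..##..
......
......
......
17) ......
......
..##..
...^#.
....#.
..##..
......
......
......
18) ......
......
..##..
..<.#.
....#.
..##..
......
......
......
19) ......
......
..^#..
..#.#.
....#.
..##..
......
......
......
20) ......
......
.<.#..
..#.#.
....#.
..##..
......
......
......
21) ......
.^....
.#.#..
..#.#.
....#.
..##..
......
......
......
22) ......
.#>...
.#.#..
..#.#.
....#.
..##..
......
......
......
23) ......
.##...
.#v#..
..#.#.
....#.
..##..
......
......
......
24) ......
.##...
.<##..
..#.#.
....#.
..##..
......
......
......

west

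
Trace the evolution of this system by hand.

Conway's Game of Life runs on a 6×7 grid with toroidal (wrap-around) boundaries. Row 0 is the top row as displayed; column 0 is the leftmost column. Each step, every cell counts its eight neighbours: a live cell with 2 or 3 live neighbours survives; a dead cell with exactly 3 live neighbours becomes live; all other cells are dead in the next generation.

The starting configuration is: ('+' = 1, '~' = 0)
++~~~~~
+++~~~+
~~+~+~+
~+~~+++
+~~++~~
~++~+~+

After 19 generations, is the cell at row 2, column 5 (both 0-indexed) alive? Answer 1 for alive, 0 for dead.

t=0: ++~~~~~
+++~~~+
~~+~+~+
~+~~+++
+~~++~~
~++~+~+
t=1: ~~~+~+~
~~++~++
~~+~+~~
~++~~~+
~~~~~~~
~~+~+++
t=2: ~~~~~~~
~~+~~++
+~~~+~+
~+++~~~
++++~~+
~~~++++
t=3: ~~~+~~~
+~~~~++
+~~~+~+
~~~~++~
~~~~~~+
~+~++++
t=4: ~~++~~~
+~~~++~
+~~~+~~
+~~~+~~
+~~+~~+
+~+++++
t=5: +~+~~~~
~+~~+++
++~++~~
++~+++~
~~+~~~~
+~~~~+~
t=6: +~~~+~~
~~~~+++
~~~~~~~
+~~~~++
+~++~+~
~~~~~~+
t=7: +~~~+~~
~~~~+++
+~~~+~~
++~~++~
++~~++~
++~++++
t=8: ~+~~~~~
+~~++~+
++~+~~~
~~~+~~~
~~~~~~~
~~++~~~
t=9: ++~~+~~
~~~++~+
++~+~~+
~~+~~~~
~~++~~~
~~+~~~~
t=10: +++~++~
~~~++~+
++~++++
+~~~~~~
~+++~~~
~~+~~~~
t=11: +++~+++
~~~~~~~
~+++~~~
~~~~~+~
~+++~~~
+~~~+~~
t=12: ++~++++
~~~~+++
~~+~~~~
~~~~+~~
~++++~~
~~~~+~~
t=13: +~~+~~~
~++~~~~
~~~++~~
~+~~+~~
~~+~++~
~~~~~~+
t=14: +++~~~~
~++~+~~
~+~++~~
~~+~~~~
~~~+++~
~~~++++
t=15: +~~~~~+
~~~~+~~
~+~~+~~
~~+~~+~
~~+~~~+
++~~~~+
t=16: ~+~~~++
+~~~~+~
~~~+++~
~+++~+~
~~+~~++
~+~~~+~
t=17: ~+~~++~
+~~~~~~
~+~+~+~
~+~~~~~
+~~+~++
~++~+~~
t=18: ++++++~
+++~~++
+++~~~~
~+~~~+~
+~~++++
~++~~~~
t=19: ~~~~++~
~~~~~+~
~~~~~+~
~~~+~+~
+~~++++
~~~~~~~

1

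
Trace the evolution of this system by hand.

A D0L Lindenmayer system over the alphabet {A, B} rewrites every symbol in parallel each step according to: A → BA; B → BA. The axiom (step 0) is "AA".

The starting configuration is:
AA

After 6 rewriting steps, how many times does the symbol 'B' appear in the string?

0) AA
1) BABA
2) BABABABA
3) BABABABABABABABA
4) BABABABABABABABABABABABABABABABA
5) BABABABABABABABABABABABABABABABABABABABABABABABABABABABABABABABA
6) BABABABABABABABABABABABABABABABABABABABABABABABABABABABABA…BABABABABABABABABABABABABABABABABABABABABABABABABABABABABA  (len 128)

64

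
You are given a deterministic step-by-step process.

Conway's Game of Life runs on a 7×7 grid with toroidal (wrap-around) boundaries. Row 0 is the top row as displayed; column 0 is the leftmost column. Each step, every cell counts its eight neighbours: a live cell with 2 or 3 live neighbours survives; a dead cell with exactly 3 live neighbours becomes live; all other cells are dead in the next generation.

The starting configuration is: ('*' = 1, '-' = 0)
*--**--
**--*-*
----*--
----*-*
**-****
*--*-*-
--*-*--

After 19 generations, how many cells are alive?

6

gen 0: *--**--
**--*-*
----*--
----*-*
**-****
*--*-*-
--*-*--
gen 1: *-*-*-*
**--*-*
---**-*
------*
-***---
*------
-**--**
gen 2: --*-*--
-**-*--
---**-*
*---**-
***----
*--*--*
--**-*-
gen 3: ----**-
-**-*--
***---*
*-*-**-
--****-
*--**-*
-**--**
gen 4: *---*-*
--*-*-*
----*-*
*------
*-*----
*------
-**----
gen 5: *-*---*
----*-*
*--*--*
**----*
*-----*
*-*----
-*----*
gen 6: -*----*
-*-*---
-*-----
-*---*-
-------
-------
--*---*
gen 7: -*-----
-*-----
**-----
-------
-------
-------
*------
gen 8: **-----
-**----
**-----
-------
-------
-------
-------
gen 9: ***----
--*----
***----
-------
-------
-------
-------
gen 10: -**----
---*---
-**----
-*-----
-------
-------
-*-----
gen 11: -**----
---*---
-**----
-**----
-------
-------
-**----
gen 12: -*-*---
---*---
-*-*---
-**----
-------
-------
-**----
gen 13: -*-*---
---**--
-*-*---
-**----
-------
-------
-**----
gen 14: -*-**--
---**--
-*-**--
-**----
-------
-------
-**----
gen 15: -*--*--
-----*-
-*--*--
-***---
-------
-------
-***---
gen 16: -*-**--
----**-
-*-**--
-***---
--*----
--*----
-***---
gen 17: -*---*-
-----*-
-*---*-
-*--*--
-------
-------
-*--*--
gen 18: ----**-
----***
----**-
-------
-------
-------
-------
gen 19: ----*-*
---*--*
----*-*
-------
-------
-------
-------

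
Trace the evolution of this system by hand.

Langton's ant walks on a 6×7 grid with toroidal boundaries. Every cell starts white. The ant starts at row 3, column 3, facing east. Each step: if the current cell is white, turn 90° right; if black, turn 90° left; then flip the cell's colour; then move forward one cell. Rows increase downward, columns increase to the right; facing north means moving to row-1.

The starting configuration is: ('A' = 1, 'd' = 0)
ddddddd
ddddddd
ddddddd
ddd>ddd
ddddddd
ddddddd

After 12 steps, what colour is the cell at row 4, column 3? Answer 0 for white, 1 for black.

1

[0] ddddddd
ddddddd
ddddddd
ddd>ddd
ddddddd
ddddddd
[1] ddddddd
ddddddd
ddddddd
dddAddd
dddvddd
ddddddd
[2] ddddddd
ddddddd
ddddddd
dddAddd
dd<Addd
ddddddd
[3] ddddddd
ddddddd
ddddddd
dd^Addd
ddAAddd
ddddddd
[4] ddddddd
ddddddd
ddddddd
ddA>ddd
ddAAddd
ddddddd
[5] ddddddd
ddddddd
ddd^ddd
ddAdddd
ddAAddd
ddddddd
[6] ddddddd
ddddddd
dddA>dd
ddAdddd
ddAAddd
ddddddd
[7] ddddddd
ddddddd
dddAAdd
ddAdvdd
ddAAddd
ddddddd
[8] ddddddd
ddddddd
dddAAdd
ddA<Add
ddAAddd
ddddddd
[9] ddddddd
ddddddd
ddd^Add
ddAAAdd
ddAAddd
ddddddd
[10] ddddddd
ddddddd
dd<dAdd
ddAAAdd
ddAAddd
ddddddd
[11] ddddddd
dd^dddd
ddAdAdd
ddAAAdd
ddAAddd
ddddddd
[12] ddddddd
ddA>ddd
ddAdAdd
ddAAAdd
ddAAddd
ddddddd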